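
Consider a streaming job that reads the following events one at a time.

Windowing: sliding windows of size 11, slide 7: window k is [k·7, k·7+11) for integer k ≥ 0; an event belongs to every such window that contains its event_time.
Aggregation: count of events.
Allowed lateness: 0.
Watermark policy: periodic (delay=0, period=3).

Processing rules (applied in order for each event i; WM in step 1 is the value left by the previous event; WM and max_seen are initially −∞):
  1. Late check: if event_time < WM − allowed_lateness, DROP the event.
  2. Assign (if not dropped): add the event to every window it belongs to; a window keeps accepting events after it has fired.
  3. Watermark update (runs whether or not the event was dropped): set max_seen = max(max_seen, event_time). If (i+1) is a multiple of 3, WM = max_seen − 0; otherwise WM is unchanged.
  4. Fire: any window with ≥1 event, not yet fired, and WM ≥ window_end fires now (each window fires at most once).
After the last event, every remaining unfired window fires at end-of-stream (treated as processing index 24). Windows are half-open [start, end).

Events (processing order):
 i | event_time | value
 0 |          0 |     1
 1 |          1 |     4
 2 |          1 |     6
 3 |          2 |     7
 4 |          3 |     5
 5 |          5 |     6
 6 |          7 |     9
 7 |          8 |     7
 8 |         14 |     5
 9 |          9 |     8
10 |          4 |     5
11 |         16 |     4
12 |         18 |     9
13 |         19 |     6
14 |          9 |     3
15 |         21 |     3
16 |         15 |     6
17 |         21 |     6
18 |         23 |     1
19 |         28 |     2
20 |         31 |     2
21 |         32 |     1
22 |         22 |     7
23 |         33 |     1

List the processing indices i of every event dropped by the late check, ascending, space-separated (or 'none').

9 10 14 16 22

i=0 t=0 v=1: → [0,11); WM=−∞
i=1 t=1 v=4: → [0,11); WM=−∞
i=2 t=1 v=6: → [0,11); WM=1
i=3 t=2 v=7: → [0,11); WM=1
i=4 t=3 v=5: → [0,11); WM=1
i=5 t=5 v=6: → [0,11); WM=5
i=6 t=7 v=9: → [7,18),[0,11); WM=5
i=7 t=8 v=7: → [7,18),[0,11); WM=5
i=8 t=14 v=5: → [14,25),[7,18); WM=14; [0,11) fires=8
i=9 t=9 v=8: DROP (t<14-0); WM=14
i=10 t=4 v=5: DROP (t<14-0); WM=14
i=11 t=16 v=4: → [14,25),[7,18); WM=16
i=12 t=18 v=9: → [14,25); WM=16
i=13 t=19 v=6: → [14,25); WM=16
i=14 t=9 v=3: DROP (t<16-0); WM=19; [7,18) fires=4
i=15 t=21 v=3: → [21,32),[14,25); WM=19
i=16 t=15 v=6: DROP (t<19-0); WM=19
i=17 t=21 v=6: → [21,32),[14,25); WM=21
i=18 t=23 v=1: → [21,32),[14,25); WM=21
i=19 t=28 v=2: → [28,39),[21,32); WM=21
i=20 t=31 v=2: → [28,39),[21,32); WM=31; [14,25) fires=7
i=21 t=32 v=1: → [28,39); WM=31
i=22 t=22 v=7: DROP (t<31-0); WM=31
i=23 t=33 v=1: → [28,39); WM=33; [21,32) fires=5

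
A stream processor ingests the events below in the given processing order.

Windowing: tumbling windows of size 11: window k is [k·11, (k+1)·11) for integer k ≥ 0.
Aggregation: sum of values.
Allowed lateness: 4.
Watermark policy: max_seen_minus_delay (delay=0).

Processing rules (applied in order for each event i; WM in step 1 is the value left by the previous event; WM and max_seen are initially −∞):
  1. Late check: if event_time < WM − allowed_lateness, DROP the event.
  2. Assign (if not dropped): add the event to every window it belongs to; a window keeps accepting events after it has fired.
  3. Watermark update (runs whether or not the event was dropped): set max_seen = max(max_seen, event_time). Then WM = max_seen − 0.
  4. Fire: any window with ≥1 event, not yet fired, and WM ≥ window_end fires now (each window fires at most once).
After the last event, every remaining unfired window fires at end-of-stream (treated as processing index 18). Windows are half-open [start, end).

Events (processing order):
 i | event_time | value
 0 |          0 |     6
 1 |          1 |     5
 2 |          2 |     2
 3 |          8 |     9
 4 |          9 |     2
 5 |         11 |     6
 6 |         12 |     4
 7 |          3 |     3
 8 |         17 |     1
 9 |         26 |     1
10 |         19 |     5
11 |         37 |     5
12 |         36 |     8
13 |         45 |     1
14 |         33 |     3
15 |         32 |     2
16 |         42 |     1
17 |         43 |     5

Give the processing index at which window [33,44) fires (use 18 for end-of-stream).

i=0 t=0 v=6: → [0,11); WM=0
i=1 t=1 v=5: → [0,11); WM=1
i=2 t=2 v=2: → [0,11); WM=2
i=3 t=8 v=9: → [0,11); WM=8
i=4 t=9 v=2: → [0,11); WM=9
i=5 t=11 v=6: → [11,22); WM=11; [0,11) fires=24
i=6 t=12 v=4: → [11,22); WM=12
i=7 t=3 v=3: DROP (t<12-4); WM=12
i=8 t=17 v=1: → [11,22); WM=17
i=9 t=26 v=1: → [22,33); WM=26; [11,22) fires=11
i=10 t=19 v=5: DROP (t<26-4); WM=26
i=11 t=37 v=5: → [33,44); WM=37; [22,33) fires=1
i=12 t=36 v=8: → [33,44); WM=37
i=13 t=45 v=1: → [44,55); WM=45; [33,44) fires=13
i=14 t=33 v=3: DROP (t<45-4); WM=45
i=15 t=32 v=2: DROP (t<45-4); WM=45
i=16 t=42 v=1: → [33,44); WM=45
i=17 t=43 v=5: → [33,44); WM=45

13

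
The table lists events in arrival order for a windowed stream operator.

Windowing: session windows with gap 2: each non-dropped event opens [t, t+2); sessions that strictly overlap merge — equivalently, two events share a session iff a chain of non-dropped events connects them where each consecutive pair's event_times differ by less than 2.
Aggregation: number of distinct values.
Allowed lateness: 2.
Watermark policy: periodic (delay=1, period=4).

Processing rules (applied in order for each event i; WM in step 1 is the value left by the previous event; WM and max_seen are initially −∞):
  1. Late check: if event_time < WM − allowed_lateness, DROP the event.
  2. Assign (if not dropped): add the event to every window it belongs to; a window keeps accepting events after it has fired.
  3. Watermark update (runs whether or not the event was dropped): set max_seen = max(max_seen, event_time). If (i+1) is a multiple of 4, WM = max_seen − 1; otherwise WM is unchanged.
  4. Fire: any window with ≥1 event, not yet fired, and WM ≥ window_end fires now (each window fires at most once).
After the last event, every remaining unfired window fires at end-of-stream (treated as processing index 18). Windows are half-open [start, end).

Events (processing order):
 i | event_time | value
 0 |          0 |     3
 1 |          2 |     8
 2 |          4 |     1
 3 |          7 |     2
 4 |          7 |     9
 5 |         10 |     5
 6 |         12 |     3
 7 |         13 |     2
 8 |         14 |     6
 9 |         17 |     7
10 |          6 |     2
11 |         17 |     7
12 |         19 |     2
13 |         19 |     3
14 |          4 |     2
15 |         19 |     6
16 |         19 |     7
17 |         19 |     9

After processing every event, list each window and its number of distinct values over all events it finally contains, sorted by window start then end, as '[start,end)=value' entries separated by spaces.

[0,2)=1 [2,4)=1 [4,6)=1 [7,9)=2 [10,12)=1 [12,16)=3 [17,19)=1 [19,21)=5

i=0 t=0 v=3: → [0,2); WM=−∞
i=1 t=2 v=8: → [2,4); WM=−∞
i=2 t=4 v=1: → [4,6); WM=−∞
i=3 t=7 v=2: → [7,9); WM=6
i=4 t=7 v=9: → [7,9); WM=6
i=5 t=10 v=5: → [10,12); WM=6
i=6 t=12 v=3: → [12,14); WM=6
i=7 t=13 v=2: → [12,15); WM=12
i=8 t=14 v=6: → [12,16); WM=12
i=9 t=17 v=7: → [17,19); WM=12
i=10 t=6 v=2: DROP (t<12-2); WM=12
i=11 t=17 v=7: → [17,19); WM=16
i=12 t=19 v=2: → [19,21); WM=16
i=13 t=19 v=3: → [19,21); WM=16
i=14 t=4 v=2: DROP (t<16-2); WM=16
i=15 t=19 v=6: → [19,21); WM=18
i=16 t=19 v=7: → [19,21); WM=18
i=17 t=19 v=9: → [19,21); WM=18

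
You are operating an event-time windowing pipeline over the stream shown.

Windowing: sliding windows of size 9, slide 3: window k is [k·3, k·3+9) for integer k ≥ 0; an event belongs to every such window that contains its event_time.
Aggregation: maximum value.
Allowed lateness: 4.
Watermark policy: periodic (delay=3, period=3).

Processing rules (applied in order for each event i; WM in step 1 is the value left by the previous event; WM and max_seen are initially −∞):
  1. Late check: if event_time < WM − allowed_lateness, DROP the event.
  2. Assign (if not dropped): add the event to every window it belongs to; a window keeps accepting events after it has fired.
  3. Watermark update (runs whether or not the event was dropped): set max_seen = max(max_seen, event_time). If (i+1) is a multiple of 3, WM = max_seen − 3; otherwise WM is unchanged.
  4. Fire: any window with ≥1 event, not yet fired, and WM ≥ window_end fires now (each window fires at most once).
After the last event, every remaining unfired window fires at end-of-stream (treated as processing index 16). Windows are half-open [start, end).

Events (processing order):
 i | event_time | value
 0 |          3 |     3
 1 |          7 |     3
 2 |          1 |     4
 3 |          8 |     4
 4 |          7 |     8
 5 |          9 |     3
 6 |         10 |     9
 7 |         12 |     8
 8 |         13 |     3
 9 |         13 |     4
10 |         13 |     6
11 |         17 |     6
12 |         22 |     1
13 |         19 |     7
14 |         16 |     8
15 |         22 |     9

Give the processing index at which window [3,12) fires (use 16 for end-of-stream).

11

i=0 t=3 v=3: → [3,12),[0,9); WM=−∞
i=1 t=7 v=3: → [6,15),[3,12),[0,9); WM=−∞
i=2 t=1 v=4: → [0,9); WM=4
i=3 t=8 v=4: → [6,15),[3,12),[0,9); WM=4
i=4 t=7 v=8: → [6,15),[3,12),[0,9); WM=4
i=5 t=9 v=3: → [9,18),[6,15),[3,12); WM=6
i=6 t=10 v=9: → [9,18),[6,15),[3,12); WM=6
i=7 t=12 v=8: → [12,21),[9,18),[6,15); WM=6
i=8 t=13 v=3: → [12,21),[9,18),[6,15); WM=10; [0,9) fires=8
i=9 t=13 v=4: → [12,21),[9,18),[6,15); WM=10
i=10 t=13 v=6: → [12,21),[9,18),[6,15); WM=10
i=11 t=17 v=6: → [15,24),[12,21),[9,18); WM=14; [3,12) fires=9
i=12 t=22 v=1: → [21,30),[18,27),[15,24); WM=14
i=13 t=19 v=7: → [18,27),[15,24),[12,21); WM=14
i=14 t=16 v=8: → [15,24),[12,21),[9,18); WM=19; [6,15) fires=9 [9,18) fires=9
i=15 t=22 v=9: → [21,30),[18,27),[15,24); WM=19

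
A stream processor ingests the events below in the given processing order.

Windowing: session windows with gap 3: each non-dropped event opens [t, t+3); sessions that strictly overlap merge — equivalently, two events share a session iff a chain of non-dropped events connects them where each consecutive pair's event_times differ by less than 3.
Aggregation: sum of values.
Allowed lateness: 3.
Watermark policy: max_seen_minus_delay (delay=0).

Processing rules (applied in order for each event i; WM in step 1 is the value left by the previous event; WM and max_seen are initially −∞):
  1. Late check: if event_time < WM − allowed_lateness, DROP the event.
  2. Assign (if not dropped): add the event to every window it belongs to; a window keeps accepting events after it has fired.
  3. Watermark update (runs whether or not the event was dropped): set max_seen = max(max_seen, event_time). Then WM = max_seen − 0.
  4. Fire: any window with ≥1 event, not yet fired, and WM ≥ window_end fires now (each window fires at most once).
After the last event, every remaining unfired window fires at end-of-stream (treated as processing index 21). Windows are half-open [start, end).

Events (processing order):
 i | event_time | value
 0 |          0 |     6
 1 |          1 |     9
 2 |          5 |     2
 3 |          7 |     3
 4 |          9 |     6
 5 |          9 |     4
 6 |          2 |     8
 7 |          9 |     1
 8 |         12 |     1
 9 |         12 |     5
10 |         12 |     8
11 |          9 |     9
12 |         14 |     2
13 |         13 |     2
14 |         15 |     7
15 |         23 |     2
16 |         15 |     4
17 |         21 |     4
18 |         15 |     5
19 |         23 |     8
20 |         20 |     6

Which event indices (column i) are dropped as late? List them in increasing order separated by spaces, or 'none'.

i=0 t=0 v=6: → [0,3); WM=0
i=1 t=1 v=9: → [0,4); WM=1
i=2 t=5 v=2: → [5,8); WM=5
i=3 t=7 v=3: → [5,10); WM=7
i=4 t=9 v=6: → [5,12); WM=9
i=5 t=9 v=4: → [5,12); WM=9
i=6 t=2 v=8: DROP (t<9-3); WM=9
i=7 t=9 v=1: → [5,12); WM=9
i=8 t=12 v=1: → [12,15); WM=12
i=9 t=12 v=5: → [12,15); WM=12
i=10 t=12 v=8: → [12,15); WM=12
i=11 t=9 v=9: → [5,12); WM=12
i=12 t=14 v=2: → [12,17); WM=14
i=13 t=13 v=2: → [12,17); WM=14
i=14 t=15 v=7: → [12,18); WM=15
i=15 t=23 v=2: → [23,26); WM=23
i=16 t=15 v=4: DROP (t<23-3); WM=23
i=17 t=21 v=4: → [21,26); WM=23
i=18 t=15 v=5: DROP (t<23-3); WM=23
i=19 t=23 v=8: → [21,26); WM=23
i=20 t=20 v=6: → [20,26); WM=23

6 16 18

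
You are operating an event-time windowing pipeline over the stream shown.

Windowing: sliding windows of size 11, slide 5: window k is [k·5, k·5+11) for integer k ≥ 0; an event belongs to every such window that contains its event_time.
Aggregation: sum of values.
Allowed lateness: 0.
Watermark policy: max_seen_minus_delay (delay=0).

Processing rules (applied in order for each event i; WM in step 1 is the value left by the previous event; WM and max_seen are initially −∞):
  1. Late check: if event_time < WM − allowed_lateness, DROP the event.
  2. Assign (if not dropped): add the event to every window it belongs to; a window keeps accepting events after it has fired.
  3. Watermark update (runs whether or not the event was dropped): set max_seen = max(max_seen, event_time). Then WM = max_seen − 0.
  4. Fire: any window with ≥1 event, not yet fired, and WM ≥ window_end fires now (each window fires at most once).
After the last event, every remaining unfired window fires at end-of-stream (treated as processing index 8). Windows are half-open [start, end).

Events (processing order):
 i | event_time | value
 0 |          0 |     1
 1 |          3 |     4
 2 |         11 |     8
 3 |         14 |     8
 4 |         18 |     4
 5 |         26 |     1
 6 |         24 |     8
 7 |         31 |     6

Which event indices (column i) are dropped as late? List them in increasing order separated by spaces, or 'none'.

i=0 t=0 v=1: → [0,11); WM=0
i=1 t=3 v=4: → [0,11); WM=3
i=2 t=11 v=8: → [10,21),[5,16); WM=11; [0,11) fires=5
i=3 t=14 v=8: → [10,21),[5,16); WM=14
i=4 t=18 v=4: → [15,26),[10,21); WM=18; [5,16) fires=16
i=5 t=26 v=1: → [25,36),[20,31); WM=26; [10,21) fires=20 [15,26) fires=4
i=6 t=24 v=8: DROP (t<26-0); WM=26
i=7 t=31 v=6: → [30,41),[25,36); WM=31; [20,31) fires=1

6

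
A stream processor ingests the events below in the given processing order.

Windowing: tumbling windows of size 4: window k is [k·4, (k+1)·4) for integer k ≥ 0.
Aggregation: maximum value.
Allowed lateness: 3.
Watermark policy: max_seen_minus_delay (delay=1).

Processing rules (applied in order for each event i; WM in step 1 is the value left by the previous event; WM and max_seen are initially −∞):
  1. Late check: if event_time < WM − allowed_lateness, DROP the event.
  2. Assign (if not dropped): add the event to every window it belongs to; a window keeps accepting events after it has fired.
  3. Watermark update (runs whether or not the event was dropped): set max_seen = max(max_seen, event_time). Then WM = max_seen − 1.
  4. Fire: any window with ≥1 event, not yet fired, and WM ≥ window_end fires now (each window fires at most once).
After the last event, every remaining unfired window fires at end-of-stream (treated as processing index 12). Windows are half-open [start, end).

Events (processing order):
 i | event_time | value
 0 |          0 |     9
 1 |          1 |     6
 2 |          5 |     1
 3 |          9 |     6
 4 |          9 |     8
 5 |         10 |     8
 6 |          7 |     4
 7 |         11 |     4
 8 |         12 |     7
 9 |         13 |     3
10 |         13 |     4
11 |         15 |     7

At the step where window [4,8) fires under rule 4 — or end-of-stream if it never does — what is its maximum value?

i=0 t=0 v=9: → [0,4); WM=-1
i=1 t=1 v=6: → [0,4); WM=0
i=2 t=5 v=1: → [4,8); WM=4; [0,4) fires=9
i=3 t=9 v=6: → [8,12); WM=8; [4,8) fires=1
i=4 t=9 v=8: → [8,12); WM=8
i=5 t=10 v=8: → [8,12); WM=9
i=6 t=7 v=4: → [4,8); WM=9
i=7 t=11 v=4: → [8,12); WM=10
i=8 t=12 v=7: → [12,16); WM=11
i=9 t=13 v=3: → [12,16); WM=12; [8,12) fires=8
i=10 t=13 v=4: → [12,16); WM=12
i=11 t=15 v=7: → [12,16); WM=14

1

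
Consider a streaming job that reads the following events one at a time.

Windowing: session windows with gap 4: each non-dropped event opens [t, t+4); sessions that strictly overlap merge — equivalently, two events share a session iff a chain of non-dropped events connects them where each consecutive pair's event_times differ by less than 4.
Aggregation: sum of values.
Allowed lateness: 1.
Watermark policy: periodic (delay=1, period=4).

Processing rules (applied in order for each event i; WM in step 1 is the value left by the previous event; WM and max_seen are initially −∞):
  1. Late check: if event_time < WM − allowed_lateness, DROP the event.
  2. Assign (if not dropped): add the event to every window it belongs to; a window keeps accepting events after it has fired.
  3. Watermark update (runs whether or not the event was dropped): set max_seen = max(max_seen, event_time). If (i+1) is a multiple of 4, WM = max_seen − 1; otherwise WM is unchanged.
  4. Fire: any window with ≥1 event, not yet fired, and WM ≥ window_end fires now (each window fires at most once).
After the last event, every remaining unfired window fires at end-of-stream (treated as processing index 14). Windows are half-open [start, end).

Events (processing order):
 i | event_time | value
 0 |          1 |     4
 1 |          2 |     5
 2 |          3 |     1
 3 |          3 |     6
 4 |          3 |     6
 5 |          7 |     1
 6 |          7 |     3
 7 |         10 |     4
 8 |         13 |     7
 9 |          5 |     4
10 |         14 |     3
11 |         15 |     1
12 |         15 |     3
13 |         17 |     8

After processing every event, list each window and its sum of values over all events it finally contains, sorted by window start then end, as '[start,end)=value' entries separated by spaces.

i=0 t=1 v=4: → [1,5); WM=−∞
i=1 t=2 v=5: → [1,6); WM=−∞
i=2 t=3 v=1: → [1,7); WM=−∞
i=3 t=3 v=6: → [1,7); WM=2
i=4 t=3 v=6: → [1,7); WM=2
i=5 t=7 v=1: → [7,11); WM=2
i=6 t=7 v=3: → [7,11); WM=2
i=7 t=10 v=4: → [7,14); WM=9
i=8 t=13 v=7: → [7,17); WM=9
i=9 t=5 v=4: DROP (t<9-1); WM=9
i=10 t=14 v=3: → [7,18); WM=9
i=11 t=15 v=1: → [7,19); WM=14
i=12 t=15 v=3: → [7,19); WM=14
i=13 t=17 v=8: → [7,21); WM=14

[1,7)=22 [7,21)=30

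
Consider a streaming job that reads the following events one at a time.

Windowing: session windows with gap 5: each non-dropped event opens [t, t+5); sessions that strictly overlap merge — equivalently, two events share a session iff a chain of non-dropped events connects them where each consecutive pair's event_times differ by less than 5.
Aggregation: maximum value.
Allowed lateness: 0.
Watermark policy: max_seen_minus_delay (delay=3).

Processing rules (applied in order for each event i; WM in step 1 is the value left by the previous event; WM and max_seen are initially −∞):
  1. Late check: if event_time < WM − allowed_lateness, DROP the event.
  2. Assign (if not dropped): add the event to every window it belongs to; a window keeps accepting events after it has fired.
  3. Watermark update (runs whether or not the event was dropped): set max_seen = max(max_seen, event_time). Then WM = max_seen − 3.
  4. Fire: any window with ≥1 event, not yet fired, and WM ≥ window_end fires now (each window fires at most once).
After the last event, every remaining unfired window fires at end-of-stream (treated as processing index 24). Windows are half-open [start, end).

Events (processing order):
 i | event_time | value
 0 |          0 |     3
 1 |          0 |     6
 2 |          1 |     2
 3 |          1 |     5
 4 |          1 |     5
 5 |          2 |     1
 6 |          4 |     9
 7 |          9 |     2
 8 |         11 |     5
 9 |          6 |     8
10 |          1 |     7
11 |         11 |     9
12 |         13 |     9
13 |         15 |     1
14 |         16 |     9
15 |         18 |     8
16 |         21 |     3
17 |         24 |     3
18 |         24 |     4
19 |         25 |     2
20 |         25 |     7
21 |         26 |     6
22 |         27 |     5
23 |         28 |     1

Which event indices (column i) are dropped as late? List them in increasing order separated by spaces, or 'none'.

9 10

i=0 t=0 v=3: → [0,5); WM=-3
i=1 t=0 v=6: → [0,5); WM=-3
i=2 t=1 v=2: → [0,6); WM=-2
i=3 t=1 v=5: → [0,6); WM=-2
i=4 t=1 v=5: → [0,6); WM=-2
i=5 t=2 v=1: → [0,7); WM=-1
i=6 t=4 v=9: → [0,9); WM=1
i=7 t=9 v=2: → [9,14); WM=6
i=8 t=11 v=5: → [9,16); WM=8
i=9 t=6 v=8: DROP (t<8-0); WM=8
i=10 t=1 v=7: DROP (t<8-0); WM=8
i=11 t=11 v=9: → [9,16); WM=8
i=12 t=13 v=9: → [9,18); WM=10
i=13 t=15 v=1: → [9,20); WM=12
i=14 t=16 v=9: → [9,21); WM=13
i=15 t=18 v=8: → [9,23); WM=15
i=16 t=21 v=3: → [9,26); WM=18
i=17 t=24 v=3: → [9,29); WM=21
i=18 t=24 v=4: → [9,29); WM=21
i=19 t=25 v=2: → [9,30); WM=22
i=20 t=25 v=7: → [9,30); WM=22
i=21 t=26 v=6: → [9,31); WM=23
i=22 t=27 v=5: → [9,32); WM=24
i=23 t=28 v=1: → [9,33); WM=25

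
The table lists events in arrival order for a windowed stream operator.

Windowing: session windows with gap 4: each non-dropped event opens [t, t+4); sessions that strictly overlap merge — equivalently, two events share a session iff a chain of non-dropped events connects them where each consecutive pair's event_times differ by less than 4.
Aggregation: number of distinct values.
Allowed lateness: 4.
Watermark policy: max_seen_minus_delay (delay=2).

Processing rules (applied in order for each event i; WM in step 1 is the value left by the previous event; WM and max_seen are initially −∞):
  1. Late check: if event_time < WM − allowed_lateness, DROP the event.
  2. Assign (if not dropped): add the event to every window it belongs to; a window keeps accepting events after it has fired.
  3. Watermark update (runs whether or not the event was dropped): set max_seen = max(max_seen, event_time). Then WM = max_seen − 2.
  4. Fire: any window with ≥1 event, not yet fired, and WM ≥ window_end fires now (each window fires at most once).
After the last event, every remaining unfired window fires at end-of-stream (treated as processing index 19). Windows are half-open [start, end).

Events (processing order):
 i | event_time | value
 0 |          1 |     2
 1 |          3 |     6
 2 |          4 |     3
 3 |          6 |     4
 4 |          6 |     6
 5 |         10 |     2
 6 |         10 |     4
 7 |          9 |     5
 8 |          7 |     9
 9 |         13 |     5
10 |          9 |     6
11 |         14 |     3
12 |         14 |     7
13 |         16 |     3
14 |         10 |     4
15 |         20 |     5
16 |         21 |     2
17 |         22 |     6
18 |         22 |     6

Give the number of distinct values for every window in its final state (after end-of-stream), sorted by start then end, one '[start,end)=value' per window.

[1,20)=7 [20,26)=3

i=0 t=1 v=2: → [1,5); WM=-1
i=1 t=3 v=6: → [1,7); WM=1
i=2 t=4 v=3: → [1,8); WM=2
i=3 t=6 v=4: → [1,10); WM=4
i=4 t=6 v=6: → [1,10); WM=4
i=5 t=10 v=2: → [10,14); WM=8
i=6 t=10 v=4: → [10,14); WM=8
i=7 t=9 v=5: → [1,14); WM=8
i=8 t=7 v=9: → [1,14); WM=8
i=9 t=13 v=5: → [1,17); WM=11
i=10 t=9 v=6: → [1,17); WM=11
i=11 t=14 v=3: → [1,18); WM=12
i=12 t=14 v=7: → [1,18); WM=12
i=13 t=16 v=3: → [1,20); WM=14
i=14 t=10 v=4: → [1,20); WM=14
i=15 t=20 v=5: → [20,24); WM=18
i=16 t=21 v=2: → [20,25); WM=19
i=17 t=22 v=6: → [20,26); WM=20
i=18 t=22 v=6: → [20,26); WM=20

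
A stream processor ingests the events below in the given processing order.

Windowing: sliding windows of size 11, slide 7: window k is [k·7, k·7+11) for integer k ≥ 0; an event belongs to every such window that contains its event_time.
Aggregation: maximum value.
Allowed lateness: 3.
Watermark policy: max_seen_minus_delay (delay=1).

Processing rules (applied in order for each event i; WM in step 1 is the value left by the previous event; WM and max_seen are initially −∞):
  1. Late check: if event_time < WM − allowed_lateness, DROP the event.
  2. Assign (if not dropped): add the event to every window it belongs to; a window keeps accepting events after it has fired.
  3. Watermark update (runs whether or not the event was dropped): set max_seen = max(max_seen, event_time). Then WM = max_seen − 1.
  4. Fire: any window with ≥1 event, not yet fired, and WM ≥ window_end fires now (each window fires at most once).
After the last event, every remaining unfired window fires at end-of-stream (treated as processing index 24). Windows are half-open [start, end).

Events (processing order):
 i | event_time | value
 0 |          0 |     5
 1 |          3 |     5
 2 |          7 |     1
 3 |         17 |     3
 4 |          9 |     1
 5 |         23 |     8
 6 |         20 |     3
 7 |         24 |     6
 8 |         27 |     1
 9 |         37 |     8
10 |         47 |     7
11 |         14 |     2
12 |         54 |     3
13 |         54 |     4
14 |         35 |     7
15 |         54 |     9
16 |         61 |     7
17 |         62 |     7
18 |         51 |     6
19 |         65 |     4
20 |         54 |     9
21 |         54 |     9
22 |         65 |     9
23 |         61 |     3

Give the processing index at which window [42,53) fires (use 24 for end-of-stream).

i=0 t=0 v=5: → [0,11); WM=-1
i=1 t=3 v=5: → [0,11); WM=2
i=2 t=7 v=1: → [7,18),[0,11); WM=6
i=3 t=17 v=3: → [14,25),[7,18); WM=16; [0,11) fires=5
i=4 t=9 v=1: DROP (t<16-3); WM=16
i=5 t=23 v=8: → [21,32),[14,25); WM=22; [7,18) fires=3
i=6 t=20 v=3: → [14,25); WM=22
i=7 t=24 v=6: → [21,32),[14,25); WM=23
i=8 t=27 v=1: → [21,32); WM=26; [14,25) fires=8
i=9 t=37 v=8: → [35,46),[28,39); WM=36; [21,32) fires=8
i=10 t=47 v=7: → [42,53); WM=46; [28,39) fires=8 [35,46) fires=8
i=11 t=14 v=2: DROP (t<46-3); WM=46
i=12 t=54 v=3: → [49,60); WM=53; [42,53) fires=7
i=13 t=54 v=4: → [49,60); WM=53
i=14 t=35 v=7: DROP (t<53-3); WM=53
i=15 t=54 v=9: → [49,60); WM=53
i=16 t=61 v=7: → [56,67); WM=60; [49,60) fires=9
i=17 t=62 v=7: → [56,67); WM=61
i=18 t=51 v=6: DROP (t<61-3); WM=61
i=19 t=65 v=4: → [63,74),[56,67); WM=64
i=20 t=54 v=9: DROP (t<64-3); WM=64
i=21 t=54 v=9: DROP (t<64-3); WM=64
i=22 t=65 v=9: → [63,74),[56,67); WM=64
i=23 t=61 v=3: → [56,67); WM=64

12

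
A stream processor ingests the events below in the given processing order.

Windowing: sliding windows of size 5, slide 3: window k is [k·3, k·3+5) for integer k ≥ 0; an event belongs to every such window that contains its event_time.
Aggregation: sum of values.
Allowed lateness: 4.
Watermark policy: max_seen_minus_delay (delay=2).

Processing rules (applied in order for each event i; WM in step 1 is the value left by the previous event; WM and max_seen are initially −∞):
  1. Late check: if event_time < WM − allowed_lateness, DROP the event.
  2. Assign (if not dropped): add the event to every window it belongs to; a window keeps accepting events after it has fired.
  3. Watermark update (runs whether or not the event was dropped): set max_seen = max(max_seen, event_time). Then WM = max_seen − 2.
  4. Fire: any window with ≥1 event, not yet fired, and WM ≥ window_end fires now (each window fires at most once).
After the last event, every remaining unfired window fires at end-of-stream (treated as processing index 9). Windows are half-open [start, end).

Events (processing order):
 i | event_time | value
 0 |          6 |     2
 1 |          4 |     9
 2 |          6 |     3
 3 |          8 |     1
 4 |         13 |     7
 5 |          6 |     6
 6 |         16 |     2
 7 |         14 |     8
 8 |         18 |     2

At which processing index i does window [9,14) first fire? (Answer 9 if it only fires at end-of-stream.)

i=0 t=6 v=2: → [6,11),[3,8); WM=4
i=1 t=4 v=9: → [3,8),[0,5); WM=4
i=2 t=6 v=3: → [6,11),[3,8); WM=4
i=3 t=8 v=1: → [6,11); WM=6; [0,5) fires=9
i=4 t=13 v=7: → [12,17),[9,14); WM=11; [3,8) fires=14 [6,11) fires=6
i=5 t=6 v=6: DROP (t<11-4); WM=11
i=6 t=16 v=2: → [15,20),[12,17); WM=14; [9,14) fires=7
i=7 t=14 v=8: → [12,17); WM=14
i=8 t=18 v=2: → [18,23),[15,20); WM=16

6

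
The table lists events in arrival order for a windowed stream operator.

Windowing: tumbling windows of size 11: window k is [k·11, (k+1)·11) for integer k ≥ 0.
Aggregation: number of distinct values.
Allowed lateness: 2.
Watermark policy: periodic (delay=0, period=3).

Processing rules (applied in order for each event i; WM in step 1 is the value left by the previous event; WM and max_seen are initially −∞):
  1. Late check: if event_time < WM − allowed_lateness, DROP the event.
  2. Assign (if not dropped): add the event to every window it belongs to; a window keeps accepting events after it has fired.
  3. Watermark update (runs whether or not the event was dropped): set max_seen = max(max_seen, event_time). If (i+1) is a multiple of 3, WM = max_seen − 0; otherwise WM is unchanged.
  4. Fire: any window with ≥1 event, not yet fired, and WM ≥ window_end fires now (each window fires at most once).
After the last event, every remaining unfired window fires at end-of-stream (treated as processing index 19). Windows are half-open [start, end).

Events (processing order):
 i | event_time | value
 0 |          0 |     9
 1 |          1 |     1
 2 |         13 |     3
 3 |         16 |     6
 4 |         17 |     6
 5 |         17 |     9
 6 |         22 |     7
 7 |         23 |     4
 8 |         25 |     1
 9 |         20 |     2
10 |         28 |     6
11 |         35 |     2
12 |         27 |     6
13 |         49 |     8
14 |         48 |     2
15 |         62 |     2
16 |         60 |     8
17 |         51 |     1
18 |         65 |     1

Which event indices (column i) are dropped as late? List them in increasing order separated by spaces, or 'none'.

9 12

i=0 t=0 v=9: → [0,11); WM=−∞
i=1 t=1 v=1: → [0,11); WM=−∞
i=2 t=13 v=3: → [11,22); WM=13; [0,11) fires=2
i=3 t=16 v=6: → [11,22); WM=13
i=4 t=17 v=6: → [11,22); WM=13
i=5 t=17 v=9: → [11,22); WM=17
i=6 t=22 v=7: → [22,33); WM=17
i=7 t=23 v=4: → [22,33); WM=17
i=8 t=25 v=1: → [22,33); WM=25; [11,22) fires=3
i=9 t=20 v=2: DROP (t<25-2); WM=25
i=10 t=28 v=6: → [22,33); WM=25
i=11 t=35 v=2: → [33,44); WM=35; [22,33) fires=4
i=12 t=27 v=6: DROP (t<35-2); WM=35
i=13 t=49 v=8: → [44,55); WM=35
i=14 t=48 v=2: → [44,55); WM=49; [33,44) fires=1
i=15 t=62 v=2: → [55,66); WM=49
i=16 t=60 v=8: → [55,66); WM=49
i=17 t=51 v=1: → [44,55); WM=62; [44,55) fires=3
i=18 t=65 v=1: → [55,66); WM=62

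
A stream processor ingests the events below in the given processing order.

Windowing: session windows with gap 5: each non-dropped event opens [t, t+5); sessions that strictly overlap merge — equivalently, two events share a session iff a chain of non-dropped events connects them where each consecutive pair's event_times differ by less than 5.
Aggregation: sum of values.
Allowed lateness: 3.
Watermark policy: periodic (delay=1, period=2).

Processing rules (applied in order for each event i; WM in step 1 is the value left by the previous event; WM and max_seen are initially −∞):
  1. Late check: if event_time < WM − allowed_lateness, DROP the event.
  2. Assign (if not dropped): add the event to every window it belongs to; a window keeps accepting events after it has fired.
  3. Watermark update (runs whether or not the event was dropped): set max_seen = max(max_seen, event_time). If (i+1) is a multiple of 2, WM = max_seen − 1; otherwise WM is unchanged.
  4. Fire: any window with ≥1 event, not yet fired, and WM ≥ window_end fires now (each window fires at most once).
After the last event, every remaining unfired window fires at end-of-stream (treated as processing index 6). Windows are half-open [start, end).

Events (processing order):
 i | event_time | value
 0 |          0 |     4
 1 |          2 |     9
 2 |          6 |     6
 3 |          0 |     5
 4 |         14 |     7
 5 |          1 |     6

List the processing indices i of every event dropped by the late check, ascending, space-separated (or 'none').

5

i=0 t=0 v=4: → [0,5); WM=−∞
i=1 t=2 v=9: → [0,7); WM=1
i=2 t=6 v=6: → [0,11); WM=1
i=3 t=0 v=5: → [0,11); WM=5
i=4 t=14 v=7: → [14,19); WM=5
i=5 t=1 v=6: DROP (t<5-3); WM=13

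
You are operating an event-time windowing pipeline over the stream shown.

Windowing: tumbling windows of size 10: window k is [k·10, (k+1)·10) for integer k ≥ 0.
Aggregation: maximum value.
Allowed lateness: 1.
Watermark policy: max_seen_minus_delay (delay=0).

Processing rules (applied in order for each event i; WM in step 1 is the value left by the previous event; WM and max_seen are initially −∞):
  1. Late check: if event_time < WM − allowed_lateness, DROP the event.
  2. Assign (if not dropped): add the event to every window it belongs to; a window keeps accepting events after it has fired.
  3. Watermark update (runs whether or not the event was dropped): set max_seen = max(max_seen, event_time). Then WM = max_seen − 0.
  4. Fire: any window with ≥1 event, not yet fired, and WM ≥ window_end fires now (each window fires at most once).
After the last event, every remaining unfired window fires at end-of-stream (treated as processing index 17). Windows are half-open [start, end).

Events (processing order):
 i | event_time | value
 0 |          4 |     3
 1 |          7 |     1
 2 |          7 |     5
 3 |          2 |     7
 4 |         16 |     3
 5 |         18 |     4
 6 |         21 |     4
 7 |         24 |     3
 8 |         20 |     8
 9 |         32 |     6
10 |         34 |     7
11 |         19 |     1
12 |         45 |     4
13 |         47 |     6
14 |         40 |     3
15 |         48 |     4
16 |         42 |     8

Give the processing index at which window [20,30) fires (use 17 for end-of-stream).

9

i=0 t=4 v=3: → [0,10); WM=4
i=1 t=7 v=1: → [0,10); WM=7
i=2 t=7 v=5: → [0,10); WM=7
i=3 t=2 v=7: DROP (t<7-1); WM=7
i=4 t=16 v=3: → [10,20); WM=16; [0,10) fires=5
i=5 t=18 v=4: → [10,20); WM=18
i=6 t=21 v=4: → [20,30); WM=21; [10,20) fires=4
i=7 t=24 v=3: → [20,30); WM=24
i=8 t=20 v=8: DROP (t<24-1); WM=24
i=9 t=32 v=6: → [30,40); WM=32; [20,30) fires=4
i=10 t=34 v=7: → [30,40); WM=34
i=11 t=19 v=1: DROP (t<34-1); WM=34
i=12 t=45 v=4: → [40,50); WM=45; [30,40) fires=7
i=13 t=47 v=6: → [40,50); WM=47
i=14 t=40 v=3: DROP (t<47-1); WM=47
i=15 t=48 v=4: → [40,50); WM=48
i=16 t=42 v=8: DROP (t<48-1); WM=48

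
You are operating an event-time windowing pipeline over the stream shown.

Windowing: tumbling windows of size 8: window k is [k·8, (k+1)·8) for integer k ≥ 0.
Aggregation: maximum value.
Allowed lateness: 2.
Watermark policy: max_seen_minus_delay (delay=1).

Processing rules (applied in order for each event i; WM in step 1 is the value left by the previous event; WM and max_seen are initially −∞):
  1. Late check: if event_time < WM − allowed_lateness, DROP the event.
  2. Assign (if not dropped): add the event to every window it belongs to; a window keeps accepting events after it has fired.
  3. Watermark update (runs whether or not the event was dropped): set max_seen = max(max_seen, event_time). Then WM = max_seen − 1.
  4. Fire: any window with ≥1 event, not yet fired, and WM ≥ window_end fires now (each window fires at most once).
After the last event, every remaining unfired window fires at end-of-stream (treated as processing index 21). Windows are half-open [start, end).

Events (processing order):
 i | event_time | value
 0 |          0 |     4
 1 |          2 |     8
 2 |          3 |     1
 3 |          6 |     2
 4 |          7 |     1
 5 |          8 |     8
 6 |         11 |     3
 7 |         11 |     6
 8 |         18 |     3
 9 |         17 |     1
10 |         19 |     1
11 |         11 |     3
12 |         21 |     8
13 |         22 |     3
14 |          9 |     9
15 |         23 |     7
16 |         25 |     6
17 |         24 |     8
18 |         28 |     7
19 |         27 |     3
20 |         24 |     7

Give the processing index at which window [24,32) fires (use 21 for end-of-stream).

i=0 t=0 v=4: → [0,8); WM=-1
i=1 t=2 v=8: → [0,8); WM=1
i=2 t=3 v=1: → [0,8); WM=2
i=3 t=6 v=2: → [0,8); WM=5
i=4 t=7 v=1: → [0,8); WM=6
i=5 t=8 v=8: → [8,16); WM=7
i=6 t=11 v=3: → [8,16); WM=10; [0,8) fires=8
i=7 t=11 v=6: → [8,16); WM=10
i=8 t=18 v=3: → [16,24); WM=17; [8,16) fires=8
i=9 t=17 v=1: → [16,24); WM=17
i=10 t=19 v=1: → [16,24); WM=18
i=11 t=11 v=3: DROP (t<18-2); WM=18
i=12 t=21 v=8: → [16,24); WM=20
i=13 t=22 v=3: → [16,24); WM=21
i=14 t=9 v=9: DROP (t<21-2); WM=21
i=15 t=23 v=7: → [16,24); WM=22
i=16 t=25 v=6: → [24,32); WM=24; [16,24) fires=8
i=17 t=24 v=8: → [24,32); WM=24
i=18 t=28 v=7: → [24,32); WM=27
i=19 t=27 v=3: → [24,32); WM=27
i=20 t=24 v=7: DROP (t<27-2); WM=27

21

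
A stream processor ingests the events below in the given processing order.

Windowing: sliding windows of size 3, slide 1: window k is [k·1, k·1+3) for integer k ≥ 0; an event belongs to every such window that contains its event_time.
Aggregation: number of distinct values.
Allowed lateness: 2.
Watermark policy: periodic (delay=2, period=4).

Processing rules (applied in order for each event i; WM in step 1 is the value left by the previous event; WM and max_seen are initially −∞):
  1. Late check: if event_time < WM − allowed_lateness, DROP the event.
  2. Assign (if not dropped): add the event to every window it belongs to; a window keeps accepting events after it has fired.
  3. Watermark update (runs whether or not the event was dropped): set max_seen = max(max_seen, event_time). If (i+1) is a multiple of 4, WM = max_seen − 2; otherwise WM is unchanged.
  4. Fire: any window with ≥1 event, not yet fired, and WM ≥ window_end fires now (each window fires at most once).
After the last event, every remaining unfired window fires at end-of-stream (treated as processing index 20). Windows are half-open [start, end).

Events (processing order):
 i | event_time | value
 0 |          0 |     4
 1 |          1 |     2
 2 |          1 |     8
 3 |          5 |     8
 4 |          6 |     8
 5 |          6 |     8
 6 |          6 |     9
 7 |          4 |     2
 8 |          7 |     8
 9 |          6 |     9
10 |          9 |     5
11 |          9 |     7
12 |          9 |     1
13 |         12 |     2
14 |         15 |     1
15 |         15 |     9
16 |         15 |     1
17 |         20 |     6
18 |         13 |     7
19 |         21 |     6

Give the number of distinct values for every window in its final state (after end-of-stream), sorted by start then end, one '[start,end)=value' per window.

i=0 t=0 v=4: → [0,3); WM=−∞
i=1 t=1 v=2: → [1,4),[0,3); WM=−∞
i=2 t=1 v=8: → [1,4),[0,3); WM=−∞
i=3 t=5 v=8: → [5,8),[4,7),[3,6); WM=3; [0,3) fires=3
i=4 t=6 v=8: → [6,9),[5,8),[4,7); WM=3
i=5 t=6 v=8: → [6,9),[5,8),[4,7); WM=3
i=6 t=6 v=9: → [6,9),[5,8),[4,7); WM=3
i=7 t=4 v=2: → [4,7),[3,6),[2,5); WM=4; [1,4) fires=2
i=8 t=7 v=8: → [7,10),[6,9),[5,8); WM=4
i=9 t=6 v=9: → [6,9),[5,8),[4,7); WM=4
i=10 t=9 v=5: → [9,12),[8,11),[7,10); WM=4
i=11 t=9 v=7: → [9,12),[8,11),[7,10); WM=7; [2,5) fires=1 [3,6) fires=2 [4,7) fires=3
i=12 t=9 v=1: → [9,12),[8,11),[7,10); WM=7
i=13 t=12 v=2: → [12,15),[11,14),[10,13); WM=7
i=14 t=15 v=1: → [15,18),[14,17),[13,16); WM=7
i=15 t=15 v=9: → [15,18),[14,17),[13,16); WM=13; [5,8) fires=2 [6,9) fires=2 [7,10) fires=4 [8,11) fires=3 [9,12) fires=3 [10,13) fires=1
i=16 t=15 v=1: → [15,18),[14,17),[13,16); WM=13
i=17 t=20 v=6: → [20,23),[19,22),[18,21); WM=13
i=18 t=13 v=7: → [13,16),[12,15),[11,14); WM=13
i=19 t=21 v=6: → [21,24),[20,23),[19,22); WM=19; [11,14) fires=2 [12,15) fires=2 [13,16) fires=3 [14,17) fires=2 [15,18) fires=2

[0,3)=3 [1,4)=2 [2,5)=1 [3,6)=2 [4,7)=3 [5,8)=2 [6,9)=2 [7,10)=4 [8,11)=3 [9,12)=3 [10,13)=1 [11,14)=2 [12,15)=2 [13,16)=3 [14,17)=2 [15,18)=2 [18,21)=1 [19,22)=1 [20,23)=1 [21,24)=1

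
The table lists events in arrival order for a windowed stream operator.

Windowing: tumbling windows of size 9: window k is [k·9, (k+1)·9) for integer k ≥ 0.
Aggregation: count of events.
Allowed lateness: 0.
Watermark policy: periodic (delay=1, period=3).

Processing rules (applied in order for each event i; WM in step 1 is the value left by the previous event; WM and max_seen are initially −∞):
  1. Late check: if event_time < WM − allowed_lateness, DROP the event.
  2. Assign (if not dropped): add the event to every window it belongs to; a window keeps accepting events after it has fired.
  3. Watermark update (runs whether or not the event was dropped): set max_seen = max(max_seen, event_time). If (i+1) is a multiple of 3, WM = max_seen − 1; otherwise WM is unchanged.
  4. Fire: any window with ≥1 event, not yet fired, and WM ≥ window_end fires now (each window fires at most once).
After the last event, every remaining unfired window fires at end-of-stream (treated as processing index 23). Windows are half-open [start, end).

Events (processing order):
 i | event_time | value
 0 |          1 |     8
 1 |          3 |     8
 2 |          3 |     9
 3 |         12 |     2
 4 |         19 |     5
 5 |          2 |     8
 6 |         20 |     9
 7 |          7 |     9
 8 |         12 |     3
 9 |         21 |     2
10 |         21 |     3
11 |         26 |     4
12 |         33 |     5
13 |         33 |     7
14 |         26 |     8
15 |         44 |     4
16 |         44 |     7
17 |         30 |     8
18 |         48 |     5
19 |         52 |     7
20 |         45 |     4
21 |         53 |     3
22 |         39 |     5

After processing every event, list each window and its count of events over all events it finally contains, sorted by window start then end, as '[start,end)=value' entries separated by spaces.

[0,9)=4 [9,18)=1 [18,27)=6 [27,36)=2 [36,45)=2 [45,54)=4

i=0 t=1 v=8: → [0,9); WM=−∞
i=1 t=3 v=8: → [0,9); WM=−∞
i=2 t=3 v=9: → [0,9); WM=2
i=3 t=12 v=2: → [9,18); WM=2
i=4 t=19 v=5: → [18,27); WM=2
i=5 t=2 v=8: → [0,9); WM=18; [0,9) fires=4 [9,18) fires=1
i=6 t=20 v=9: → [18,27); WM=18
i=7 t=7 v=9: DROP (t<18-0); WM=18
i=8 t=12 v=3: DROP (t<18-0); WM=19
i=9 t=21 v=2: → [18,27); WM=19
i=10 t=21 v=3: → [18,27); WM=19
i=11 t=26 v=4: → [18,27); WM=25
i=12 t=33 v=5: → [27,36); WM=25
i=13 t=33 v=7: → [27,36); WM=25
i=14 t=26 v=8: → [18,27); WM=32; [18,27) fires=6
i=15 t=44 v=4: → [36,45); WM=32
i=16 t=44 v=7: → [36,45); WM=32
i=17 t=30 v=8: DROP (t<32-0); WM=43; [27,36) fires=2
i=18 t=48 v=5: → [45,54); WM=43
i=19 t=52 v=7: → [45,54); WM=43
i=20 t=45 v=4: → [45,54); WM=51; [36,45) fires=2
i=21 t=53 v=3: → [45,54); WM=51
i=22 t=39 v=5: DROP (t<51-0); WM=51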